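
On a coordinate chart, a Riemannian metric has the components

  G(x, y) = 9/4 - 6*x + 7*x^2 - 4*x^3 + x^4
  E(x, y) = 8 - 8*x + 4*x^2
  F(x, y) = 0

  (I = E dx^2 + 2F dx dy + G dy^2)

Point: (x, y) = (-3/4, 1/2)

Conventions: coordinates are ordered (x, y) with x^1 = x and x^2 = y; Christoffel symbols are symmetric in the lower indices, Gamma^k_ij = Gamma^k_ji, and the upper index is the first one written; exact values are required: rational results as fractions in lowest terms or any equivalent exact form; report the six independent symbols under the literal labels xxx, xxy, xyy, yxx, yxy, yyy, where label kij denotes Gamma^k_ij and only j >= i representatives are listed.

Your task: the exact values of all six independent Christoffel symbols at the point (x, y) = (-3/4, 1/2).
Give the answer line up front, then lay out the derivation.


Answer: Gamma_xxx = -28/65, Gamma_xxy = 0, Gamma_xyy = 399/520, Gamma_yxx = 0, Gamma_yxy = -56/57, Gamma_yyy = 0

E = 65/4, F = 0, G = 3249/256 at the point
E_x = -14, E_y = 0, F_x = 0, F_y = 0, G_x = -399/16, G_y = 0
EG - F^2 = 211185/1024;  g^inv = (1024/211185) * [[3249/256, 0], [0, 65/4]]
first-kind symbols [ij,l] = (1/2)(d_i g_jl + d_j g_il - d_l g_ij): [xx,x] = E_x/2 = -7, [xx,y] = F_x - E_y/2 = 0, [xy,x] = E_y/2 = 0, [xy,y] = G_x/2 = -399/32, [yy,x] = F_y - G_x/2 = 399/32, [yy,y] = G_y/2 = 0
Gamma^x_ij = (G*[ij,x] - F*[ij,y])/(EG - F^2), Gamma^y_ij = (E*[ij,y] - F*[ij,x])/(EG - F^2)


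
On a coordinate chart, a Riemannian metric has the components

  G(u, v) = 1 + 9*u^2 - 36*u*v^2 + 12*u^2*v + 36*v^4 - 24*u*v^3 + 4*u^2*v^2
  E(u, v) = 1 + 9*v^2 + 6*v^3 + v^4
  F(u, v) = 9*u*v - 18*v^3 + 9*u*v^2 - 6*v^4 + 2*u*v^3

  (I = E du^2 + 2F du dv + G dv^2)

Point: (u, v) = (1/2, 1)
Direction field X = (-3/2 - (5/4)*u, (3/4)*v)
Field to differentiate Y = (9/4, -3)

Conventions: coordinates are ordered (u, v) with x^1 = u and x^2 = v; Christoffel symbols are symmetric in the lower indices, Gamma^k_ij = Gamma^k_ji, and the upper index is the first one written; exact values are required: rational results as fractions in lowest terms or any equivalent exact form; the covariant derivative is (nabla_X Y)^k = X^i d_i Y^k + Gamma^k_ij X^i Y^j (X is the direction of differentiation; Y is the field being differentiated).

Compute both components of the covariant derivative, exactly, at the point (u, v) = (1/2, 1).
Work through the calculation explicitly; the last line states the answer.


E = 17, F = -14, G = 53/4 at the point
E_u = 0, E_v = 40, F_u = 20, F_v = -123/2, G_u = -35, G_v = 77
EG - F^2 = 117/4;  g^inv = (4/117) * [[53/4, 14], [14, 17]]
first-kind symbols [ij,l] = (1/2)(d_i g_jl + d_j g_il - d_l g_ij): [uu,u] = E_u/2 = 0, [uu,v] = F_u - E_v/2 = 0, [uv,u] = E_v/2 = 20, [uv,v] = G_u/2 = -35/2, [vv,u] = F_v - G_u/2 = -44, [vv,v] = G_v/2 = 77/2
Gamma^u_ij = (G*[ij,u] - F*[ij,v])/(EG - F^2), Gamma^v_ij = (E*[ij,v] - F*[ij,u])/(EG - F^2)
Gamma_uuu = 0, Gamma_uuv = 80/117, Gamma_uvv = -176/117, Gamma_vuu = 0, Gamma_vuv = -70/117, Gamma_vvv = 154/117
X = (-17/8, 3/4), Y = (9/4, -3) at the point

Answer: (nabla_X Y)^u = 347/39, (nabla_X Y)^v = -2429/312


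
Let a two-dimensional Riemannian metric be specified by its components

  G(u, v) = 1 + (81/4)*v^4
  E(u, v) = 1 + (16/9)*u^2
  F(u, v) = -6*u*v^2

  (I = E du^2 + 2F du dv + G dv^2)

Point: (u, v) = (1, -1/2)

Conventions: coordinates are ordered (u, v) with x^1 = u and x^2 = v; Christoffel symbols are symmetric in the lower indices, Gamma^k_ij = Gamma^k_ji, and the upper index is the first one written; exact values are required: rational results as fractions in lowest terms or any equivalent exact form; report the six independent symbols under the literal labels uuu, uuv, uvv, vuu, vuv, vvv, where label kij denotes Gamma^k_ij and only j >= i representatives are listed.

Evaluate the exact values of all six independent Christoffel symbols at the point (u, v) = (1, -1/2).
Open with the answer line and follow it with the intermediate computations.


Answer: Gamma_uuu = 1024/2329, Gamma_uuv = 0, Gamma_uvv = 3456/2329, Gamma_vuu = -864/2329, Gamma_vuv = 0, Gamma_vvv = -2916/2329

E = 25/9, F = -3/2, G = 145/64 at the point
E_u = 32/9, E_v = 0, F_u = -3/2, F_v = 6, G_u = 0, G_v = -81/8
EG - F^2 = 2329/576;  g^inv = (576/2329) * [[145/64, 3/2], [3/2, 25/9]]
first-kind symbols [ij,l] = (1/2)(d_i g_jl + d_j g_il - d_l g_ij): [uu,u] = E_u/2 = 16/9, [uu,v] = F_u - E_v/2 = -3/2, [uv,u] = E_v/2 = 0, [uv,v] = G_u/2 = 0, [vv,u] = F_v - G_u/2 = 6, [vv,v] = G_v/2 = -81/16
Gamma^u_ij = (G*[ij,u] - F*[ij,v])/(EG - F^2), Gamma^v_ij = (E*[ij,v] - F*[ij,u])/(EG - F^2)


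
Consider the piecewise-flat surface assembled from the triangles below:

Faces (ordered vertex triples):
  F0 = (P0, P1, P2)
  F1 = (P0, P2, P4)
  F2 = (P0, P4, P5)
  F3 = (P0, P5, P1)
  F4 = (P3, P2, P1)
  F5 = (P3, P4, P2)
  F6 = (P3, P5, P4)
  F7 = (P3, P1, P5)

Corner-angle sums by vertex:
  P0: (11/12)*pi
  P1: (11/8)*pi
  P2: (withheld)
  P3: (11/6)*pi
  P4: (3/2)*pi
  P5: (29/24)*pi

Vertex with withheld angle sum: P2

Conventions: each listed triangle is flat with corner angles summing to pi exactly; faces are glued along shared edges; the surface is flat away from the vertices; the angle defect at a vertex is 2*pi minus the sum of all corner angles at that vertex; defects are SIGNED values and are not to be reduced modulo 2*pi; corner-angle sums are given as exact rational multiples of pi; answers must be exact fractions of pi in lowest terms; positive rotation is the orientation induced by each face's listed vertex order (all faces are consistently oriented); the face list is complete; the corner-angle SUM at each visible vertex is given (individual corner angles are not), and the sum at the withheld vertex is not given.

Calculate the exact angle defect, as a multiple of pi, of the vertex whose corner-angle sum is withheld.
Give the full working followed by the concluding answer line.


V = 6, E = 12, F = 8; chi = V - E + F = 2
Gauss-Bonnet: total defect = 2*pi*chi = 4*pi; visible defects sum to (19/6)*pi

Answer: defect(P2) = (5/6)*pi


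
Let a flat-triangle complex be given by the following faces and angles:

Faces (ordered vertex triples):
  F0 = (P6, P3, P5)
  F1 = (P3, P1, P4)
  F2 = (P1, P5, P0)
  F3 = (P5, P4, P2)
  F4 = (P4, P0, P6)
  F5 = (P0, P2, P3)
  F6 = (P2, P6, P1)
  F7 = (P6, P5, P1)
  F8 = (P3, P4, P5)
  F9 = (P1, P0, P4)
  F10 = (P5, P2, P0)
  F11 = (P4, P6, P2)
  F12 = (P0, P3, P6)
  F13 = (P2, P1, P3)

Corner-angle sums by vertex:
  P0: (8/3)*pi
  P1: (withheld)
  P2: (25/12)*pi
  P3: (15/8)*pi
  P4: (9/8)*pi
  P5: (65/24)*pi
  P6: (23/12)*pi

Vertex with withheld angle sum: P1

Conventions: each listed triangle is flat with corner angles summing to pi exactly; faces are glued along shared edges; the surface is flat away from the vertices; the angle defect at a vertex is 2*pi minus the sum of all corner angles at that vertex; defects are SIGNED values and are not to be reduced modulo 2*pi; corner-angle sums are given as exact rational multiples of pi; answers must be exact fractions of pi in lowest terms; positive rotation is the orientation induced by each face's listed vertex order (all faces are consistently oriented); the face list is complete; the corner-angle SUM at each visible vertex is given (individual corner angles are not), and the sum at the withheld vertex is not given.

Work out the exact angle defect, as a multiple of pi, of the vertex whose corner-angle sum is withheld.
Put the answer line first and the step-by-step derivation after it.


Answer: defect(P1) = (3/8)*pi

V = 7, E = 21, F = 14; chi = V - E + F = 0
Gauss-Bonnet: total defect = 2*pi*chi = 0; visible defects sum to (-3/8)*pi


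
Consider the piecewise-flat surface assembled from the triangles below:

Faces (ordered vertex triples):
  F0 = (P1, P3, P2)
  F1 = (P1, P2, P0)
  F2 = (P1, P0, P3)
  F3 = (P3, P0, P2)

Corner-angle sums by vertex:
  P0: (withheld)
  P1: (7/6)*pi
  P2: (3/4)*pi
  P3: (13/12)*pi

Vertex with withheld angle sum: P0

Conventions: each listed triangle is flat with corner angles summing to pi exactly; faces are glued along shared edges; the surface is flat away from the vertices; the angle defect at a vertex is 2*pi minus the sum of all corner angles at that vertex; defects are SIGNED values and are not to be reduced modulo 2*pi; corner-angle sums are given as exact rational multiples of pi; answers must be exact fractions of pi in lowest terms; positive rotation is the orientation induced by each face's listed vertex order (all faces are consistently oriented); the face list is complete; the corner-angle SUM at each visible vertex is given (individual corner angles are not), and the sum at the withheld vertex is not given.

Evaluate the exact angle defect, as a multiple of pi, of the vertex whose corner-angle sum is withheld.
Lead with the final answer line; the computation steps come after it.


Answer: defect(P0) = pi

V = 4, E = 6, F = 4; chi = V - E + F = 2
Gauss-Bonnet: total defect = 2*pi*chi = 4*pi; visible defects sum to 3*pi


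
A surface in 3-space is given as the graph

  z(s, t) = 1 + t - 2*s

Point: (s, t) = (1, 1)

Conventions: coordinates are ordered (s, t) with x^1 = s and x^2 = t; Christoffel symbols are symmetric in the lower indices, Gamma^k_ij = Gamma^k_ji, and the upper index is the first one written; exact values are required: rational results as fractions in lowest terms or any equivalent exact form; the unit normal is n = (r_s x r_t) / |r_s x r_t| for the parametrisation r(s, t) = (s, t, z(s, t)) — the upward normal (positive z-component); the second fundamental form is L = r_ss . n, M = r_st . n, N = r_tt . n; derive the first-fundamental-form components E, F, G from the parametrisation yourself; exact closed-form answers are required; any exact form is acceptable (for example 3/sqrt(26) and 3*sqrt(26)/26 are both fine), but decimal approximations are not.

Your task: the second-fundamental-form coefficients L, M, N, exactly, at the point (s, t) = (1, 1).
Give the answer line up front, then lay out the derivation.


Answer: L = 0, M = 0, N = 0

z_s = -2, z_t = 1, z_ss = 0, z_st = 0, z_tt = 0
E = 5, F = -2, G = 2; answer radicand W^2 = 6
unnormalised second-form numerators: l = 0, m = 0, n = 0; L = l/sqrt(6), and similarly M = m/sqrt(W^2), N = n/sqrt(W^2)


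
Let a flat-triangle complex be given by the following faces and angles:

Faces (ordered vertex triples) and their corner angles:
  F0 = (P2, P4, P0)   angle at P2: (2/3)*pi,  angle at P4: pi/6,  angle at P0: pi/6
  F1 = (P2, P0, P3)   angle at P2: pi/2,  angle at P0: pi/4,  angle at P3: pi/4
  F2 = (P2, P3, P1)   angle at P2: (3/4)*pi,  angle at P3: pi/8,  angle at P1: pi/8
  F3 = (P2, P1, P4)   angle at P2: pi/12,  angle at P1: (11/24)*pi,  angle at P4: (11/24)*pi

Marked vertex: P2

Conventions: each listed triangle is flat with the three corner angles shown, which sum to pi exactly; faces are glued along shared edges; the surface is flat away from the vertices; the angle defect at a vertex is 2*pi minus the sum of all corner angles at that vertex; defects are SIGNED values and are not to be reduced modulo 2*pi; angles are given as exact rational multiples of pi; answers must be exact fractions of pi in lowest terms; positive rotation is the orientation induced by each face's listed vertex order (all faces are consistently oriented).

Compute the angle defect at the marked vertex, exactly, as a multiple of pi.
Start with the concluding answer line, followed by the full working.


Answer: defect(P2) = 0

Sum of corner angles at P2: 2*pi
defect = 2*pi - 2*pi


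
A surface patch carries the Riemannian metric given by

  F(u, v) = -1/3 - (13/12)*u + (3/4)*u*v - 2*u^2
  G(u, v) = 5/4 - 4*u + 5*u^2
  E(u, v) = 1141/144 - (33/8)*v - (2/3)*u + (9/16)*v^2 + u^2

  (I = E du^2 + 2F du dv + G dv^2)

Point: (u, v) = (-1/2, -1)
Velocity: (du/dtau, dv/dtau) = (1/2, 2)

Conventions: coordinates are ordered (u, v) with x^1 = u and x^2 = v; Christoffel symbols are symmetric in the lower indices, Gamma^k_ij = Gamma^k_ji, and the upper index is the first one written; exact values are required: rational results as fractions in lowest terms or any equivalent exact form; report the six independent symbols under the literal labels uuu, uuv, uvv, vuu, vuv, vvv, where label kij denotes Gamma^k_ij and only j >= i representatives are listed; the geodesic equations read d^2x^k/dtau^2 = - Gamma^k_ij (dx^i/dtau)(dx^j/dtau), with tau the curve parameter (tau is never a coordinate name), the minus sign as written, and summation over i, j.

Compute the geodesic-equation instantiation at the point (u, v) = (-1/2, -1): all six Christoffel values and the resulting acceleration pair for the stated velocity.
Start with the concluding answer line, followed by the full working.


Answer: Gamma_uuu = -1147/17098, Gamma_uuv = -1647/8549, Gamma_uvv = 2673/8549, Gamma_vuu = 31885/51294, Gamma_vuv = -17037/17098, Gamma_vvv = -99/17098; accelerations (d^2u/dtau^2, d^2v/dtau^2) = (-58037/68392, 381755/205176)

E = 475/36, F = 1/12, G = 9/2 at the point
E_u = -5/3, E_v = -21/4, F_u = 1/6, F_v = -3/8, G_u = -9, G_v = 0
EG - F^2 = 8549/144;  g^inv = (144/8549) * [[9/2, -1/12], [-1/12, 475/36]]
first-kind symbols [ij,l] = (1/2)(d_i g_jl + d_j g_il - d_l g_ij): [uu,u] = E_u/2 = -5/6, [uu,v] = F_u - E_v/2 = 67/24, [uv,u] = E_v/2 = -21/8, [uv,v] = G_u/2 = -9/2, [vv,u] = F_v - G_u/2 = 33/8, [vv,v] = G_v/2 = 0
Gamma^u_ij = (G*[ij,u] - F*[ij,v])/(EG - F^2), Gamma^v_ij = (E*[ij,v] - F*[ij,u])/(EG - F^2)
Gamma_uuu = -1147/17098, Gamma_uuv = -1647/8549, Gamma_uvv = 2673/8549, Gamma_vuu = 31885/51294, Gamma_vuv = -17037/17098, Gamma_vvv = -99/17098
d^2u/dtau^2 = -(Gamma_uuu*(1/2)^2 + 2*Gamma_uuv*(1/2)*(2) + Gamma_uvv*(2)^2) = -58037/68392
d^2v/dtau^2 = -(Gamma_vuu*(1/2)^2 + 2*Gamma_vuv*(1/2)*(2) + Gamma_vvv*(2)^2) = 381755/205176


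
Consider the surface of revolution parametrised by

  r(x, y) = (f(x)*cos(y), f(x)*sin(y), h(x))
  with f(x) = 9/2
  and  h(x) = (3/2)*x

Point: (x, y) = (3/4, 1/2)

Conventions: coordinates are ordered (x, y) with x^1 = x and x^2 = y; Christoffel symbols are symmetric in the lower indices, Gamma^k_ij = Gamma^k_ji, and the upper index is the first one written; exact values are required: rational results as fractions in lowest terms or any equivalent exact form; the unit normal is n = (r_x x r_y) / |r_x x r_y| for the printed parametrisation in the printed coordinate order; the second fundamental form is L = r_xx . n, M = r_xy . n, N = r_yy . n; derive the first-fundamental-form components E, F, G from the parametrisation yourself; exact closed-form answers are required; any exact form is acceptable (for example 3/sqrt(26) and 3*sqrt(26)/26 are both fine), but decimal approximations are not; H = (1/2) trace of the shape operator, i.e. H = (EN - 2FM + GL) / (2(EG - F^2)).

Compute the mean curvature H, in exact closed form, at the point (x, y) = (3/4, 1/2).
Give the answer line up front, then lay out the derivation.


Answer: H = 1/9

f = 9/2, f' = 0, f'' = 0, h' = 3/2, h'' = 0
E = 9/4, F = 0, G = 81/4; answer radicand W^2 = 9/4
unnormalised second-form numerators: l = 0, m = 0, n = 27/4; L = l/sqrt(9/4), and similarly M = m/sqrt(W^2), N = n/sqrt(W^2)
H = (E*n - 2*F*m + G*l) / (2*(EG - F^2)*sqrt(W^2)); E*n - 2*F*m + G*l = 243/16, EG - F^2 = 729/16, so H = (1/6)/sqrt(9/4)


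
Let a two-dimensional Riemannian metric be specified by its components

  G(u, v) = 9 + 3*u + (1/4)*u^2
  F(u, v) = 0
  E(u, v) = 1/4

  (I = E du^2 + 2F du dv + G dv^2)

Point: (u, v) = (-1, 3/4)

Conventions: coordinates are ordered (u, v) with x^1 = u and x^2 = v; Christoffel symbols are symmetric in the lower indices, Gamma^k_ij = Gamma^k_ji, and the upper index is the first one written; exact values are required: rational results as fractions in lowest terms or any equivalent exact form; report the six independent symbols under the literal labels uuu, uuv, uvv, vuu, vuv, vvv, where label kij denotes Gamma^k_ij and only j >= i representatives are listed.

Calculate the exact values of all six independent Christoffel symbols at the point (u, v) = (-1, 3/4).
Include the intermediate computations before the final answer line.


E = 1/4, F = 0, G = 25/4 at the point
E_u = 0, E_v = 0, F_u = 0, F_v = 0, G_u = 5/2, G_v = 0
EG - F^2 = 25/16;  g^inv = (16/25) * [[25/4, 0], [0, 1/4]]
first-kind symbols [ij,l] = (1/2)(d_i g_jl + d_j g_il - d_l g_ij): [uu,u] = E_u/2 = 0, [uu,v] = F_u - E_v/2 = 0, [uv,u] = E_v/2 = 0, [uv,v] = G_u/2 = 5/4, [vv,u] = F_v - G_u/2 = -5/4, [vv,v] = G_v/2 = 0
Gamma^u_ij = (G*[ij,u] - F*[ij,v])/(EG - F^2), Gamma^v_ij = (E*[ij,v] - F*[ij,u])/(EG - F^2)

Answer: Gamma_uuu = 0, Gamma_uuv = 0, Gamma_uvv = -5, Gamma_vuu = 0, Gamma_vuv = 1/5, Gamma_vvv = 0


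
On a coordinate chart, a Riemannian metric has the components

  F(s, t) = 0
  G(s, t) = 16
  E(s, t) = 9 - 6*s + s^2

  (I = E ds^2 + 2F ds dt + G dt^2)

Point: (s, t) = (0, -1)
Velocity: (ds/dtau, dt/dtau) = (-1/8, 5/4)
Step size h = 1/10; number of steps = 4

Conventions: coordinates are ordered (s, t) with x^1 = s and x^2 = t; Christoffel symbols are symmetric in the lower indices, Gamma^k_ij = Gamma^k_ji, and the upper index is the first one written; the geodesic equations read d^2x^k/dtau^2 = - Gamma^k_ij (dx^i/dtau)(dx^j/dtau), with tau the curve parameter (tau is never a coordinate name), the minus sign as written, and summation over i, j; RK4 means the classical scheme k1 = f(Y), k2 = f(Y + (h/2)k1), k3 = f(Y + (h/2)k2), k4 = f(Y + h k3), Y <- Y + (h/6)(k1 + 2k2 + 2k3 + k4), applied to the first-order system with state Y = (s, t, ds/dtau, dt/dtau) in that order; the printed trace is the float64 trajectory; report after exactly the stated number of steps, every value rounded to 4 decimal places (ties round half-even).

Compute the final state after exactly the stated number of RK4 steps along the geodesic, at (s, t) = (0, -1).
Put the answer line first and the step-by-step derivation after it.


Answer: s = -0.0496, t = -0.5000, ds/dtau = -0.1230, dt/dtau = 1.2500

f(Y) = (ds/dtau, dt/dtau, -Gamma^s_ij Y'^i Y'^j, -Gamma^t_ij Y'^i Y'^j) with the Gammas evaluated at the stage position; h = 0.100000; intermediate values shown to 6 dp
step 0: s = 0.0000, t = -1.0000, ds/dtau = -0.1250, dt/dtau = 1.2500
step 1:
  k1: at (s, t) = (0.000000, -1.000000), (ds/dtau, dt/dtau) = (-0.125000, 1.250000); Gamma_sss = -0.333333, Gamma_sst = 0.000000, Gamma_stt = 0.000000, Gamma_tss = 0.000000, Gamma_tst = 0.000000, Gamma_ttt = 0.000000; k1 = (-0.125000, 1.250000, 0.005208, 0.000000)
  k2: at (s, t) = (-0.006250, -0.937500), (ds/dtau, dt/dtau) = (-0.124740, 1.250000); Gamma_sss = -0.332640, Gamma_sst = 0.000000, Gamma_stt = 0.000000, Gamma_tss = 0.000000, Gamma_tst = 0.000000, Gamma_ttt = 0.000000; k2 = (-0.124740, 1.250000, 0.005176, 0.000000)
  k3: at (s, t) = (-0.006237, -0.937500), (ds/dtau, dt/dtau) = (-0.124741, 1.250000); Gamma_sss = -0.332642, Gamma_sst = 0.000000, Gamma_stt = 0.000000, Gamma_tss = 0.000000, Gamma_tst = 0.000000, Gamma_ttt = 0.000000; k3 = (-0.124741, 1.250000, 0.005176, 0.000000)
  k4: at (s, t) = (-0.012474, -0.875000), (ds/dtau, dt/dtau) = (-0.124482, 1.250000); Gamma_sss = -0.331953, Gamma_sst = 0.000000, Gamma_stt = 0.000000, Gamma_tss = 0.000000, Gamma_tst = 0.000000, Gamma_ttt = 0.000000; k4 = (-0.124482, 1.250000, 0.005144, 0.000000)
  Y <- Y + (h/6)(k1 + 2k2 + 2k3 + k4): s = -0.0125, t = -0.8750, ds/dtau = -0.1245, dt/dtau = 1.2500
step 2:
  k1: at (s, t) = (-0.012474, -0.875000), (ds/dtau, dt/dtau) = (-0.124482, 1.250000); Gamma_sss = -0.331953, Gamma_sst = 0.000000, Gamma_stt = 0.000000, Gamma_tss = 0.000000, Gamma_tst = 0.000000, Gamma_ttt = 0.000000; k1 = (-0.124482, 1.250000, 0.005144, 0.000000)
  k2: at (s, t) = (-0.018698, -0.812500), (ds/dtau, dt/dtau) = (-0.124225, 1.250000); Gamma_sss = -0.331269, Gamma_sst = 0.000000, Gamma_stt = 0.000000, Gamma_tss = 0.000000, Gamma_tst = 0.000000, Gamma_ttt = 0.000000; k2 = (-0.124225, 1.250000, 0.005112, 0.000000)
  k3: at (s, t) = (-0.018685, -0.812500), (ds/dtau, dt/dtau) = (-0.124227, 1.250000); Gamma_sss = -0.331270, Gamma_sst = 0.000000, Gamma_stt = 0.000000, Gamma_tss = 0.000000, Gamma_tst = 0.000000, Gamma_ttt = 0.000000; k3 = (-0.124227, 1.250000, 0.005112, 0.000000)
  k4: at (s, t) = (-0.024897, -0.750000), (ds/dtau, dt/dtau) = (-0.123971, 1.250000); Gamma_sss = -0.330590, Gamma_sst = 0.000000, Gamma_stt = 0.000000, Gamma_tss = 0.000000, Gamma_tst = 0.000000, Gamma_ttt = 0.000000; k4 = (-0.123971, 1.250000, 0.005081, 0.000000)
  Y <- Y + (h/6)(k1 + 2k2 + 2k3 + k4): s = -0.0249, t = -0.7500, ds/dtau = -0.1240, dt/dtau = 1.2500
step 3:
  k1: at (s, t) = (-0.024897, -0.750000), (ds/dtau, dt/dtau) = (-0.123971, 1.250000); Gamma_sss = -0.330590, Gamma_sst = 0.000000, Gamma_stt = 0.000000, Gamma_tss = 0.000000, Gamma_tst = 0.000000, Gamma_ttt = 0.000000; k1 = (-0.123971, 1.250000, 0.005081, 0.000000)
  k2: at (s, t) = (-0.031095, -0.687500), (ds/dtau, dt/dtau) = (-0.123717, 1.250000); Gamma_sss = -0.329914, Gamma_sst = 0.000000, Gamma_stt = 0.000000, Gamma_tss = 0.000000, Gamma_tst = 0.000000, Gamma_ttt = 0.000000; k2 = (-0.123717, 1.250000, 0.005050, 0.000000)
  k3: at (s, t) = (-0.031083, -0.687500), (ds/dtau, dt/dtau) = (-0.123719, 1.250000); Gamma_sss = -0.329915, Gamma_sst = 0.000000, Gamma_stt = 0.000000, Gamma_tss = 0.000000, Gamma_tst = 0.000000, Gamma_ttt = 0.000000; k3 = (-0.123719, 1.250000, 0.005050, 0.000000)
  k4: at (s, t) = (-0.037269, -0.625000), (ds/dtau, dt/dtau) = (-0.123466, 1.250000); Gamma_sss = -0.329243, Gamma_sst = 0.000000, Gamma_stt = 0.000000, Gamma_tss = 0.000000, Gamma_tst = 0.000000, Gamma_ttt = 0.000000; k4 = (-0.123466, 1.250000, 0.005019, 0.000000)
  Y <- Y + (h/6)(k1 + 2k2 + 2k3 + k4): s = -0.0373, t = -0.6250, ds/dtau = -0.1235, dt/dtau = 1.2500
step 4:
  k1: at (s, t) = (-0.037269, -0.625000), (ds/dtau, dt/dtau) = (-0.123466, 1.250000); Gamma_sss = -0.329243, Gamma_sst = 0.000000, Gamma_stt = 0.000000, Gamma_tss = 0.000000, Gamma_tst = 0.000000, Gamma_ttt = 0.000000; k1 = (-0.123466, 1.250000, 0.005019, 0.000000)
  k2: at (s, t) = (-0.043442, -0.562500), (ds/dtau, dt/dtau) = (-0.123215, 1.250000); Gamma_sss = -0.328575, Gamma_sst = 0.000000, Gamma_stt = 0.000000, Gamma_tss = 0.000000, Gamma_tst = 0.000000, Gamma_ttt = 0.000000; k2 = (-0.123215, 1.250000, 0.004988, 0.000000)
  k3: at (s, t) = (-0.043429, -0.562500), (ds/dtau, dt/dtau) = (-0.123217, 1.250000); Gamma_sss = -0.328577, Gamma_sst = 0.000000, Gamma_stt = 0.000000, Gamma_tss = 0.000000, Gamma_tst = 0.000000, Gamma_ttt = 0.000000; k3 = (-0.123217, 1.250000, 0.004989, 0.000000)
  k4: at (s, t) = (-0.049590, -0.500000), (ds/dtau, dt/dtau) = (-0.122967, 1.250000); Gamma_sss = -0.327913, Gamma_sst = 0.000000, Gamma_stt = 0.000000, Gamma_tss = 0.000000, Gamma_tst = 0.000000, Gamma_ttt = 0.000000; k4 = (-0.122967, 1.250000, 0.004958, 0.000000)
  Y <- Y + (h/6)(k1 + 2k2 + 2k3 + k4): s = -0.0496, t = -0.5000, ds/dtau = -0.1230, dt/dtau = 1.2500


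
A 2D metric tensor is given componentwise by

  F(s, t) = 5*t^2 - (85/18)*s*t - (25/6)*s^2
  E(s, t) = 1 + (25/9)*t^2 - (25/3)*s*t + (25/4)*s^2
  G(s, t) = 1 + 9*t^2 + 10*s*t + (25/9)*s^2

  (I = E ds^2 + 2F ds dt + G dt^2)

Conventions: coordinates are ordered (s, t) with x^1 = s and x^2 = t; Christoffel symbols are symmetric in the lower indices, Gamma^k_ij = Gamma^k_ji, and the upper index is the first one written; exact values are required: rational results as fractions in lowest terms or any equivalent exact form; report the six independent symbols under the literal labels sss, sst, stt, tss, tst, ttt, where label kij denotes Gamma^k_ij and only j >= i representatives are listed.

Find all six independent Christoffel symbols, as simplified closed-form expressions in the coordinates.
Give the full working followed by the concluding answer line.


E = 1 + (25/9)*t^2 - (25/3)*s*t + (25/4)*s^2; F = 5*t^2 - (85/18)*s*t - (25/6)*s^2; G = 1 + 9*t^2 + 10*s*t + (25/9)*s^2
Gamma^k_ij = (1/2) g^{kl} (d_i g_jl + d_j g_il - d_l g_ij), with g^inv = (1/(EG-F^2)) [[G, -F], [-F, E]]
first partials: E_s = -(25/3)*t + (25/2)*s, E_t = (50/9)*t - (25/3)*s, F_s = -(85/18)*t - (25/3)*s, F_t = 10*t - (85/18)*s, G_s = 10*t + (50/9)*s, G_t = 18*t + 10*s
D = EG - F^2 = 1 + (106/9)*t^2 + (5/3)*s*t + (325/36)*s^2
expanded: Gamma^s_ss = (G E_s - 2F F_s + F E_t)/(2D), Gamma^s_st = (G E_t - F G_s)/(2D), Gamma^s_tt = (2G F_t - G G_s - F G_t)/(2D), Gamma^t_ss = (2E F_s - E E_t - F E_s)/(2D), Gamma^t_st = (E G_s - F E_t)/(2D), Gamma^t_tt = (E G_t - 2F F_t + F G_s)/(2D); substitute and cancel common factors

Answer: Gamma_sss = (225*s - 150*t)/(325*s^2 + 60*s*t + 424*t^2 + 36), Gamma_sst = (-150*s + 100*t)/(325*s^2 + 60*s*t + 424*t^2 + 36), Gamma_stt = (-270*s + 180*t)/(325*s^2 + 60*s*t + 424*t^2 + 36), Gamma_tss = (-150*s - 270*t)/(325*s^2 + 60*s*t + 424*t^2 + 36), Gamma_tst = (100*s + 180*t)/(325*s^2 + 60*s*t + 424*t^2 + 36), Gamma_ttt = (180*s + 324*t)/(325*s^2 + 60*s*t + 424*t^2 + 36)


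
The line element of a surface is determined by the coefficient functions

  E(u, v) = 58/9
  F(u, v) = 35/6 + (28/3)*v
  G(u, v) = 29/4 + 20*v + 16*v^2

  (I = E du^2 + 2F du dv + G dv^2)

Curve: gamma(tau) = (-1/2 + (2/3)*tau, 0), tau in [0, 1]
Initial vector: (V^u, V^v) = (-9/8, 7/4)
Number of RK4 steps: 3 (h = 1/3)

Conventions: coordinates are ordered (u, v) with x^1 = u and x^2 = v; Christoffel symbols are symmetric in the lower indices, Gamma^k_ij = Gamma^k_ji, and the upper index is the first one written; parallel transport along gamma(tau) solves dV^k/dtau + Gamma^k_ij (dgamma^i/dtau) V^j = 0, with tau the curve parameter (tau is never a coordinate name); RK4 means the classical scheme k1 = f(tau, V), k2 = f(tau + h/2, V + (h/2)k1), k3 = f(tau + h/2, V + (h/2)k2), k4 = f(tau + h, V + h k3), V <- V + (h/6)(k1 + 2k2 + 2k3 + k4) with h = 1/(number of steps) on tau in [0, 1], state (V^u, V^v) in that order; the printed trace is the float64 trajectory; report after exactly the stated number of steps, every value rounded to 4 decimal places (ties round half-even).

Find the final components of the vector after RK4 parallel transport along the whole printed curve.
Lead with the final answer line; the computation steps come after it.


Answer: V^u = -1.1250, V^v = 1.7500

gamma'(tau) = (2/3, 0); f(tau, V)^k = -Gamma^k_ij(gamma(tau)) gamma'^i(tau) V^j; h = 1/3; intermediate values shown to 6 dp
curve data and Christoffel symbols at the stage parameters:
  tau = 0.000000: gamma = (-0.500000, 0.000000), gamma' = (0.666667, 0.000000); Gamma_uuu = 0.000000, Gamma_uuv = 0.000000, Gamma_uvv = 0.735230, Gamma_vuu = 0.000000, Gamma_vuv = 0.000000, Gamma_vvv = 0.787746
  tau = 0.166667: gamma = (-0.388889, 0.000000), gamma' = (0.666667, 0.000000); Gamma_uuu = 0.000000, Gamma_uuv = 0.000000, Gamma_uvv = 0.735230, Gamma_vuu = 0.000000, Gamma_vuv = 0.000000, Gamma_vvv = 0.787746
  tau = 0.333333: gamma = (-0.277778, 0.000000), gamma' = (0.666667, 0.000000); Gamma_uuu = 0.000000, Gamma_uuv = 0.000000, Gamma_uvv = 0.735230, Gamma_vuu = 0.000000, Gamma_vuv = 0.000000, Gamma_vvv = 0.787746
  tau = 0.500000: gamma = (-0.166667, 0.000000), gamma' = (0.666667, 0.000000); Gamma_uuu = 0.000000, Gamma_uuv = 0.000000, Gamma_uvv = 0.735230, Gamma_vuu = 0.000000, Gamma_vuv = 0.000000, Gamma_vvv = 0.787746
  tau = 0.666667: gamma = (-0.055556, 0.000000), gamma' = (0.666667, 0.000000); Gamma_uuu = 0.000000, Gamma_uuv = 0.000000, Gamma_uvv = 0.735230, Gamma_vuu = 0.000000, Gamma_vuv = 0.000000, Gamma_vvv = 0.787746
  tau = 0.833333: gamma = (0.055556, 0.000000), gamma' = (0.666667, 0.000000); Gamma_uuu = 0.000000, Gamma_uuv = 0.000000, Gamma_uvv = 0.735230, Gamma_vuu = 0.000000, Gamma_vuv = 0.000000, Gamma_vvv = 0.787746
  tau = 1.000000: gamma = (0.166667, 0.000000), gamma' = (0.666667, 0.000000); Gamma_uuu = 0.000000, Gamma_uuv = 0.000000, Gamma_uvv = 0.735230, Gamma_vuu = 0.000000, Gamma_vuv = 0.000000, Gamma_vvv = 0.787746
step 0: V^u = -1.1250, V^v = 1.7500
step 1: k1 = (0.000000, 0.000000), k2 = (0.000000, 0.000000), k3 = (0.000000, 0.000000), k4 = (0.000000, 0.000000); V <- V + (h/6)(k1 + 2k2 + 2k3 + k4): V^u = -1.1250, V^v = 1.7500
step 2: k1 = (0.000000, 0.000000), k2 = (0.000000, 0.000000), k3 = (0.000000, 0.000000), k4 = (0.000000, 0.000000); V <- V + (h/6)(k1 + 2k2 + 2k3 + k4): V^u = -1.1250, V^v = 1.7500
step 3: k1 = (0.000000, 0.000000), k2 = (0.000000, 0.000000), k3 = (0.000000, 0.000000), k4 = (0.000000, 0.000000); V <- V + (h/6)(k1 + 2k2 + 2k3 + k4): V^u = -1.1250, V^v = 1.7500


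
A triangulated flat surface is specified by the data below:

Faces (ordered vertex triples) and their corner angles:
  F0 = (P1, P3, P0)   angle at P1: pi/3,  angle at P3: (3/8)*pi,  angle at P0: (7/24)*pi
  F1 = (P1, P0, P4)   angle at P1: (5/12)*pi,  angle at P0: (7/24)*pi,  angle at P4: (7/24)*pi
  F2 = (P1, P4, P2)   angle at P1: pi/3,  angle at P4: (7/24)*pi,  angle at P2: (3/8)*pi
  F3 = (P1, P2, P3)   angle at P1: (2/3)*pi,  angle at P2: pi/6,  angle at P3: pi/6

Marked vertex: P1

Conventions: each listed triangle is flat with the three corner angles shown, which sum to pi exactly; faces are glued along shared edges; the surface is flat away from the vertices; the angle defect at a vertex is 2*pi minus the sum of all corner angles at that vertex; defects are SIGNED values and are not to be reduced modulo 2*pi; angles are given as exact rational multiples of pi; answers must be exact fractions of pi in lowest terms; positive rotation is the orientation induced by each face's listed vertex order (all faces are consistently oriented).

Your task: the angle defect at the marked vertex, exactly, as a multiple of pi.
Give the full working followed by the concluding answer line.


Sum of corner angles at P1: (7/4)*pi
defect = 2*pi - (7/4)*pi

Answer: defect(P1) = pi/4


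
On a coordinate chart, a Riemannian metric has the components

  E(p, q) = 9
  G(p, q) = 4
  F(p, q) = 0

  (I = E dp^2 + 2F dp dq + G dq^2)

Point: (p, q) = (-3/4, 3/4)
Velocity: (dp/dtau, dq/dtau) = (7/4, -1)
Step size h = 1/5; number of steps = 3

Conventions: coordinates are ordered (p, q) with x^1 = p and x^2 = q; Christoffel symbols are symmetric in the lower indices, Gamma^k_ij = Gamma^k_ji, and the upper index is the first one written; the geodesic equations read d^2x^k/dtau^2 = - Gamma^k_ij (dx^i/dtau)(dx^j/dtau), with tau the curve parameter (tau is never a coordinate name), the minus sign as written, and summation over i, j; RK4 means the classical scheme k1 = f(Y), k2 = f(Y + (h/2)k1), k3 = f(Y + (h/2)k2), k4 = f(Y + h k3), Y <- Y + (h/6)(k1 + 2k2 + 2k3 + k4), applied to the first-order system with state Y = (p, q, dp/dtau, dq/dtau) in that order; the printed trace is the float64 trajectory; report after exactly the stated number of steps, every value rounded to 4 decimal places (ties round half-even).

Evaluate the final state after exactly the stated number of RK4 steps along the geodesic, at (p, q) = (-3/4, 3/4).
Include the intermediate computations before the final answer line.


f(Y) = (dp/dtau, dq/dtau, -Gamma^p_ij Y'^i Y'^j, -Gamma^q_ij Y'^i Y'^j) with the Gammas evaluated at the stage position; h = 0.200000; intermediate values shown to 6 dp
step 0: p = -0.7500, q = 0.7500, dp/dtau = 1.7500, dq/dtau = -1.0000
step 1:
  k1: at (p, q) = (-0.750000, 0.750000), (dp/dtau, dq/dtau) = (1.750000, -1.000000); Gamma_ppp = 0.000000, Gamma_ppq = 0.000000, Gamma_pqq = 0.000000, Gamma_qpp = 0.000000, Gamma_qpq = 0.000000, Gamma_qqq = 0.000000; k1 = (1.750000, -1.000000, 0.000000, 0.000000)
  k2: at (p, q) = (-0.575000, 0.650000), (dp/dtau, dq/dtau) = (1.750000, -1.000000); Gamma_ppp = 0.000000, Gamma_ppq = 0.000000, Gamma_pqq = 0.000000, Gamma_qpp = 0.000000, Gamma_qpq = 0.000000, Gamma_qqq = 0.000000; k2 = (1.750000, -1.000000, 0.000000, 0.000000)
  k3: at (p, q) = (-0.575000, 0.650000), (dp/dtau, dq/dtau) = (1.750000, -1.000000); Gamma_ppp = 0.000000, Gamma_ppq = 0.000000, Gamma_pqq = 0.000000, Gamma_qpp = 0.000000, Gamma_qpq = 0.000000, Gamma_qqq = 0.000000; k3 = (1.750000, -1.000000, 0.000000, 0.000000)
  k4: at (p, q) = (-0.400000, 0.550000), (dp/dtau, dq/dtau) = (1.750000, -1.000000); Gamma_ppp = 0.000000, Gamma_ppq = 0.000000, Gamma_pqq = 0.000000, Gamma_qpp = 0.000000, Gamma_qpq = 0.000000, Gamma_qqq = 0.000000; k4 = (1.750000, -1.000000, 0.000000, 0.000000)
  Y <- Y + (h/6)(k1 + 2k2 + 2k3 + k4): p = -0.4000, q = 0.5500, dp/dtau = 1.7500, dq/dtau = -1.0000
step 2:
  k1: at (p, q) = (-0.400000, 0.550000), (dp/dtau, dq/dtau) = (1.750000, -1.000000); Gamma_ppp = 0.000000, Gamma_ppq = 0.000000, Gamma_pqq = 0.000000, Gamma_qpp = 0.000000, Gamma_qpq = 0.000000, Gamma_qqq = 0.000000; k1 = (1.750000, -1.000000, 0.000000, 0.000000)
  k2: at (p, q) = (-0.225000, 0.450000), (dp/dtau, dq/dtau) = (1.750000, -1.000000); Gamma_ppp = 0.000000, Gamma_ppq = 0.000000, Gamma_pqq = 0.000000, Gamma_qpp = 0.000000, Gamma_qpq = 0.000000, Gamma_qqq = 0.000000; k2 = (1.750000, -1.000000, 0.000000, 0.000000)
  k3: at (p, q) = (-0.225000, 0.450000), (dp/dtau, dq/dtau) = (1.750000, -1.000000); Gamma_ppp = 0.000000, Gamma_ppq = 0.000000, Gamma_pqq = 0.000000, Gamma_qpp = 0.000000, Gamma_qpq = 0.000000, Gamma_qqq = 0.000000; k3 = (1.750000, -1.000000, 0.000000, 0.000000)
  k4: at (p, q) = (-0.050000, 0.350000), (dp/dtau, dq/dtau) = (1.750000, -1.000000); Gamma_ppp = 0.000000, Gamma_ppq = 0.000000, Gamma_pqq = 0.000000, Gamma_qpp = 0.000000, Gamma_qpq = 0.000000, Gamma_qqq = 0.000000; k4 = (1.750000, -1.000000, 0.000000, 0.000000)
  Y <- Y + (h/6)(k1 + 2k2 + 2k3 + k4): p = -0.0500, q = 0.3500, dp/dtau = 1.7500, dq/dtau = -1.0000
step 3:
  k1: at (p, q) = (-0.050000, 0.350000), (dp/dtau, dq/dtau) = (1.750000, -1.000000); Gamma_ppp = 0.000000, Gamma_ppq = 0.000000, Gamma_pqq = 0.000000, Gamma_qpp = 0.000000, Gamma_qpq = 0.000000, Gamma_qqq = 0.000000; k1 = (1.750000, -1.000000, 0.000000, 0.000000)
  k2: at (p, q) = (0.125000, 0.250000), (dp/dtau, dq/dtau) = (1.750000, -1.000000); Gamma_ppp = 0.000000, Gamma_ppq = 0.000000, Gamma_pqq = 0.000000, Gamma_qpp = 0.000000, Gamma_qpq = 0.000000, Gamma_qqq = 0.000000; k2 = (1.750000, -1.000000, 0.000000, 0.000000)
  k3: at (p, q) = (0.125000, 0.250000), (dp/dtau, dq/dtau) = (1.750000, -1.000000); Gamma_ppp = 0.000000, Gamma_ppq = 0.000000, Gamma_pqq = 0.000000, Gamma_qpp = 0.000000, Gamma_qpq = 0.000000, Gamma_qqq = 0.000000; k3 = (1.750000, -1.000000, 0.000000, 0.000000)
  k4: at (p, q) = (0.300000, 0.150000), (dp/dtau, dq/dtau) = (1.750000, -1.000000); Gamma_ppp = 0.000000, Gamma_ppq = 0.000000, Gamma_pqq = 0.000000, Gamma_qpp = 0.000000, Gamma_qpq = 0.000000, Gamma_qqq = 0.000000; k4 = (1.750000, -1.000000, 0.000000, 0.000000)
  Y <- Y + (h/6)(k1 + 2k2 + 2k3 + k4): p = 0.3000, q = 0.1500, dp/dtau = 1.7500, dq/dtau = -1.0000

Answer: p = 0.3000, q = 0.1500, dp/dtau = 1.7500, dq/dtau = -1.0000


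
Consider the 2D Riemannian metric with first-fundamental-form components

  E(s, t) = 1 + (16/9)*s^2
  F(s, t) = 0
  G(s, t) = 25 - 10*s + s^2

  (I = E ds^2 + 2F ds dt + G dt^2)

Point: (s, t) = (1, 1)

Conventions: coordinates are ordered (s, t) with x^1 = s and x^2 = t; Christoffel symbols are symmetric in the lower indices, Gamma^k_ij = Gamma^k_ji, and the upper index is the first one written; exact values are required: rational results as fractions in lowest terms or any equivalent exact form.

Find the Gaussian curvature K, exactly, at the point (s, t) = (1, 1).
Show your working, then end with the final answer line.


E = 25/9, F = 0, G = 16, EG - F^2 = 400/9 at the point
E_s = 32/9, E_t = 0, F_s = 0, F_t = 0, G_s = -8, G_t = 0
E_tt = 0, F_st = 0, G_ss = 2
The intrinsic route: Brioschi's K = (det M1 - det M2)/(EG - F^2)^2.
M1 = [[-E_tt/2 + F_st - G_ss/2, E_s/2, F_s - E_t/2], [F_t - G_s/2, E, F], [G_t/2, F, G]] = [[-1, 16/9, 0], [4, 25/9, 0], [0, 0, 16]]; det M1 = -1424/9
M2 = [[0, E_t/2, G_s/2], [E_t/2, E, F], [G_s/2, F, G]] = [[0, 0, -4], [0, 25/9, 0], [-4, 0, 16]]; det M2 = -400/9
det M1 - det M2 = -1024/9; K = -1024/9 / (400/9)^2 = -36/625

Answer: K = -36/625


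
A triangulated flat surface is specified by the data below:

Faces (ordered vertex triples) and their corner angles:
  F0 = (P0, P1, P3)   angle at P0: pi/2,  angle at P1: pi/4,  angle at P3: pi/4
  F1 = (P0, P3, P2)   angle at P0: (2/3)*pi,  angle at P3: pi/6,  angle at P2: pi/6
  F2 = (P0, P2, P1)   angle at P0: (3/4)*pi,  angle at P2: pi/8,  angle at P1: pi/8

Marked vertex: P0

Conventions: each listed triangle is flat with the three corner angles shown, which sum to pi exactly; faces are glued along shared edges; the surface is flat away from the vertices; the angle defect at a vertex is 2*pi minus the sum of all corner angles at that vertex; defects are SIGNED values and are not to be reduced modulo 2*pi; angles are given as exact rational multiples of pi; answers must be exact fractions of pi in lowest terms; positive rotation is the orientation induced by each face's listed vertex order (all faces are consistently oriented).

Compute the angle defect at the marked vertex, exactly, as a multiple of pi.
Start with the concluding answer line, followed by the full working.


Answer: defect(P0) = pi/12

Sum of corner angles at P0: (23/12)*pi
defect = 2*pi - (23/12)*pi


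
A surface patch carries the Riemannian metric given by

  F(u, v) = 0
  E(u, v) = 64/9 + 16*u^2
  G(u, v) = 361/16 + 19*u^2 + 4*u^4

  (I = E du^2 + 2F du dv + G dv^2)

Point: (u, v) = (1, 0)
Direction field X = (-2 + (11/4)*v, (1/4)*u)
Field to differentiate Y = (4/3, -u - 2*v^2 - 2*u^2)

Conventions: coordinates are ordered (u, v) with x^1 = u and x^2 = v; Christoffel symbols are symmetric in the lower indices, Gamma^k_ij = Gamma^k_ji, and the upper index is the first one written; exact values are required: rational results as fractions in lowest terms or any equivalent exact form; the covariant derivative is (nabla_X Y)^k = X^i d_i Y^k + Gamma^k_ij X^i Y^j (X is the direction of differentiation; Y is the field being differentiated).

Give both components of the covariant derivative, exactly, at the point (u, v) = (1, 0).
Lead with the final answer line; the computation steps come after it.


Answer: (nabla_X Y)^u = -807/832, (nabla_X Y)^v = 1114/81

E = 208/9, F = 0, G = 729/16 at the point
E_u = 32, E_v = 0, F_u = 0, F_v = 0, G_u = 54, G_v = 0
EG - F^2 = 1053;  g^inv = (1/1053) * [[729/16, 0], [0, 208/9]]
first-kind symbols [ij,l] = (1/2)(d_i g_jl + d_j g_il - d_l g_ij): [uu,u] = E_u/2 = 16, [uu,v] = F_u - E_v/2 = 0, [uv,u] = E_v/2 = 0, [uv,v] = G_u/2 = 27, [vv,u] = F_v - G_u/2 = -27, [vv,v] = G_v/2 = 0
Gamma^u_ij = (G*[ij,u] - F*[ij,v])/(EG - F^2), Gamma^v_ij = (E*[ij,v] - F*[ij,u])/(EG - F^2)
Gamma_uuu = 9/13, Gamma_uuv = 0, Gamma_uvv = -243/208, Gamma_vuu = 0, Gamma_vuv = 16/27, Gamma_vvv = 0
X = (-2, 1/4), Y = (4/3, -3) at the point


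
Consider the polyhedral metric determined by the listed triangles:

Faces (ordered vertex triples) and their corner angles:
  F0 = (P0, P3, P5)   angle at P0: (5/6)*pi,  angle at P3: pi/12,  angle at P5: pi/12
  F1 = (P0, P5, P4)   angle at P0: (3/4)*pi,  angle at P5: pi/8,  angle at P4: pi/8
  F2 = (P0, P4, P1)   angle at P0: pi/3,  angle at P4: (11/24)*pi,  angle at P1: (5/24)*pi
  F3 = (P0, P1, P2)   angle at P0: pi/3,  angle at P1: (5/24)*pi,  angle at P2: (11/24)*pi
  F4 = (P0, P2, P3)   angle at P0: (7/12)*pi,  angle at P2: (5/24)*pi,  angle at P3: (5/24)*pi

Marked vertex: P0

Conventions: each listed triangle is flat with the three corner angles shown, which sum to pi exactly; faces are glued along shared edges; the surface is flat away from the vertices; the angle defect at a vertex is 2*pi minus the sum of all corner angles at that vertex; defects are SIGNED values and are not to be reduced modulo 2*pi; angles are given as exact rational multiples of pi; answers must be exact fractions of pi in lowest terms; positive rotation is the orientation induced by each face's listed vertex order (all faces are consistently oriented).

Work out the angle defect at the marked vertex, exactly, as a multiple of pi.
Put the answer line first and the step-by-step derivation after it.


Answer: defect(P0) = (-5/6)*pi

Sum of corner angles at P0: (17/6)*pi
defect = 2*pi - (17/6)*pi


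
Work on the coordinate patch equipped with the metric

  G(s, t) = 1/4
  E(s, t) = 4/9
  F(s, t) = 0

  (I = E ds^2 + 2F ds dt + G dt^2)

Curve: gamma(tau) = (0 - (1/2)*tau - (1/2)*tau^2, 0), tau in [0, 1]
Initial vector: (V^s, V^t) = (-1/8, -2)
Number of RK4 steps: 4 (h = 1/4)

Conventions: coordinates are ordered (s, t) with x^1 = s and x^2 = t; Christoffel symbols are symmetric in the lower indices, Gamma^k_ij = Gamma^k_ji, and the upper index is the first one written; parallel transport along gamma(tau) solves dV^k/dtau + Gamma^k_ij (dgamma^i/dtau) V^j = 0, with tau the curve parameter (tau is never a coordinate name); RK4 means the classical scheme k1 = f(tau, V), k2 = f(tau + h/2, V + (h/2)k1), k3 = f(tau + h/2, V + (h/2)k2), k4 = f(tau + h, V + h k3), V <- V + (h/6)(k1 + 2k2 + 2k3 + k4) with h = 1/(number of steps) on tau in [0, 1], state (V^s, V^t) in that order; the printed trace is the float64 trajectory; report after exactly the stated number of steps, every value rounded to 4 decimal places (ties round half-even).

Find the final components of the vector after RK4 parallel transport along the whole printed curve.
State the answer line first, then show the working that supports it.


Answer: V^s = -0.1250, V^t = -2.0000

gamma'(tau) = (-1/2 - tau, 0); f(tau, V)^k = -Gamma^k_ij(gamma(tau)) gamma'^i(tau) V^j; h = 1/4; intermediate values shown to 6 dp
curve data and Christoffel symbols at the stage parameters:
  tau = 0.000000: gamma = (0.000000, 0.000000), gamma' = (-0.500000, 0.000000); Gamma_sss = 0.000000, Gamma_sst = 0.000000, Gamma_stt = 0.000000, Gamma_tss = 0.000000, Gamma_tst = 0.000000, Gamma_ttt = 0.000000
  tau = 0.125000: gamma = (-0.070312, 0.000000), gamma' = (-0.625000, 0.000000); Gamma_sss = 0.000000, Gamma_sst = 0.000000, Gamma_stt = 0.000000, Gamma_tss = 0.000000, Gamma_tst = 0.000000, Gamma_ttt = 0.000000
  tau = 0.250000: gamma = (-0.156250, 0.000000), gamma' = (-0.750000, 0.000000); Gamma_sss = 0.000000, Gamma_sst = 0.000000, Gamma_stt = 0.000000, Gamma_tss = 0.000000, Gamma_tst = 0.000000, Gamma_ttt = 0.000000
  tau = 0.375000: gamma = (-0.257812, 0.000000), gamma' = (-0.875000, 0.000000); Gamma_sss = 0.000000, Gamma_sst = 0.000000, Gamma_stt = 0.000000, Gamma_tss = 0.000000, Gamma_tst = 0.000000, Gamma_ttt = 0.000000
  tau = 0.500000: gamma = (-0.375000, 0.000000), gamma' = (-1.000000, 0.000000); Gamma_sss = 0.000000, Gamma_sst = 0.000000, Gamma_stt = 0.000000, Gamma_tss = 0.000000, Gamma_tst = 0.000000, Gamma_ttt = 0.000000
  tau = 0.625000: gamma = (-0.507812, 0.000000), gamma' = (-1.125000, 0.000000); Gamma_sss = 0.000000, Gamma_sst = 0.000000, Gamma_stt = 0.000000, Gamma_tss = 0.000000, Gamma_tst = 0.000000, Gamma_ttt = 0.000000
  tau = 0.750000: gamma = (-0.656250, 0.000000), gamma' = (-1.250000, 0.000000); Gamma_sss = 0.000000, Gamma_sst = 0.000000, Gamma_stt = 0.000000, Gamma_tss = 0.000000, Gamma_tst = 0.000000, Gamma_ttt = 0.000000
  tau = 0.875000: gamma = (-0.820312, 0.000000), gamma' = (-1.375000, 0.000000); Gamma_sss = 0.000000, Gamma_sst = 0.000000, Gamma_stt = 0.000000, Gamma_tss = 0.000000, Gamma_tst = 0.000000, Gamma_ttt = 0.000000
  tau = 1.000000: gamma = (-1.000000, 0.000000), gamma' = (-1.500000, 0.000000); Gamma_sss = 0.000000, Gamma_sst = 0.000000, Gamma_stt = 0.000000, Gamma_tss = 0.000000, Gamma_tst = 0.000000, Gamma_ttt = 0.000000
step 0: V^s = -0.1250, V^t = -2.0000
step 1: k1 = (0.000000, 0.000000), k2 = (0.000000, 0.000000), k3 = (0.000000, 0.000000), k4 = (0.000000, 0.000000); V <- V + (h/6)(k1 + 2k2 + 2k3 + k4): V^s = -0.1250, V^t = -2.0000
step 2: k1 = (0.000000, 0.000000), k2 = (0.000000, 0.000000), k3 = (0.000000, 0.000000), k4 = (0.000000, 0.000000); V <- V + (h/6)(k1 + 2k2 + 2k3 + k4): V^s = -0.1250, V^t = -2.0000
step 3: k1 = (0.000000, 0.000000), k2 = (0.000000, 0.000000), k3 = (0.000000, 0.000000), k4 = (0.000000, 0.000000); V <- V + (h/6)(k1 + 2k2 + 2k3 + k4): V^s = -0.1250, V^t = -2.0000
step 4: k1 = (0.000000, 0.000000), k2 = (0.000000, 0.000000), k3 = (0.000000, 0.000000), k4 = (0.000000, 0.000000); V <- V + (h/6)(k1 + 2k2 + 2k3 + k4): V^s = -0.1250, V^t = -2.0000
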